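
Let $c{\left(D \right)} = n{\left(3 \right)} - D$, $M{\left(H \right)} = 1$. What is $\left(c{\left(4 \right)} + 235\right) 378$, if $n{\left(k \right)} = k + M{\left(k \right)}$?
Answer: $88830$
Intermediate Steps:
$n{\left(k \right)} = 1 + k$ ($n{\left(k \right)} = k + 1 = 1 + k$)
$c{\left(D \right)} = 4 - D$ ($c{\left(D \right)} = \left(1 + 3\right) - D = 4 - D$)
$\left(c{\left(4 \right)} + 235\right) 378 = \left(\left(4 - 4\right) + 235\right) 378 = \left(0 + 235\right) 378 = 235 \cdot 378 = 88830$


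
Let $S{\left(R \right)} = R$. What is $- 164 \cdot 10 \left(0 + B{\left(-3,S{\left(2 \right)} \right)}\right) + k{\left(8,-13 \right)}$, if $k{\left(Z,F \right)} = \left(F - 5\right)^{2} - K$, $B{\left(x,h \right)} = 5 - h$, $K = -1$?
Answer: $-4595$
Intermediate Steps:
$k{\left(Z,F \right)} = 1 + \left(-5 + F\right)^{2}$ ($k{\left(Z,F \right)} = \left(F - 5\right)^{2} - -1 = \left(-5 + F\right)^{2} + 1 = 1 + \left(-5 + F\right)^{2}$)
$- 164 \cdot 10 \left(0 + B{\left(-3,S{\left(2 \right)} \right)}\right) + k{\left(8,-13 \right)} = - 164 \cdot 10 \left(0 + \left(5 - 2\right)\right) + \left(1 + \left(-5 - 13\right)^{2}\right) = - 164 \cdot 10 \left(0 + \left(5 - 2\right)\right) + \left(1 + \left(-18\right)^{2}\right) = - 164 \cdot 10 \left(0 + 3\right) + \left(1 + 324\right) = - 164 \cdot 10 \cdot 3 + 325 = \left(-164\right) 30 + 325 = -4920 + 325 = -4595$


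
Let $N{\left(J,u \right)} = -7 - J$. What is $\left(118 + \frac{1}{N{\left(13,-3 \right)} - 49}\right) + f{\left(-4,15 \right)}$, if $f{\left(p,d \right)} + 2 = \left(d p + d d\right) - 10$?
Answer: $\frac{18698}{69} \approx 270.99$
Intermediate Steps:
$f{\left(p,d \right)} = -12 + d^{2} + d p$ ($f{\left(p,d \right)} = -2 - \left(10 - d d - d p\right) = -2 - \left(10 - d^{2} - d p\right) = -2 + \left(-10 + d^{2} + d p\right) = -12 + d^{2} + d p$)
$\left(118 + \frac{1}{N{\left(13,-3 \right)} - 49}\right) + f{\left(-4,15 \right)} = \left(118 + \frac{1}{\left(-7 - 13\right) - 49}\right) + \left(-12 + 15^{2} + 15 \left(-4\right)\right) = \left(118 + \frac{1}{\left(-7 - 13\right) - 49}\right) - -153 = \left(118 + \frac{1}{-20 - 49}\right) + 153 = \left(118 + \frac{1}{-69}\right) + 153 = \left(118 - \frac{1}{69}\right) + 153 = \frac{8141}{69} + 153 = \frac{18698}{69}$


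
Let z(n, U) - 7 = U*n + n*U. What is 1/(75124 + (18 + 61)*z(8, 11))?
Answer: 1/89581 ≈ 1.1163e-5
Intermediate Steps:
z(n, U) = 7 + 2*U*n (z(n, U) = 7 + (U*n + n*U) = 7 + (U*n + U*n) = 7 + 2*U*n)
1/(75124 + (18 + 61)*z(8, 11)) = 1/(75124 + (18 + 61)*(7 + 2*11*8)) = 1/(75124 + 79*(7 + 176)) = 1/(75124 + 79*183) = 1/(75124 + 14457) = 1/89581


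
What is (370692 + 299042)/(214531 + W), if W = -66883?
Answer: 334867/73824 ≈ 4.5360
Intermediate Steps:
(370692 + 299042)/(214531 + W) = (370692 + 299042)/(214531 - 66883) = 669734/147648 = 669734*(1/147648) = 334867/73824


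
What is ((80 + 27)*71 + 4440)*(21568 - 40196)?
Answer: -224225236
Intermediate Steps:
((80 + 27)*71 + 4440)*(21568 - 40196) = (107*71 + 4440)*(-18628) = (7597 + 4440)*(-18628) = 12037*(-18628) = -224225236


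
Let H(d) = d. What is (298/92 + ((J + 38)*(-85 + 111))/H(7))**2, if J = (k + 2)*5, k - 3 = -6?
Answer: 1641141121/103684 ≈ 15828.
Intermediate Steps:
k = -3 (k = 3 - 6 = -3)
J = -5 (J = (-3 + 2)*5 = -1*5 = -5)
(298/92 + ((J + 38)*(-85 + 111))/H(7))**2 = (298/92 + ((-5 + 38)*(-85 + 111))/7)**2 = (298*(1/92) + (33*26)*(1/7))**2 = (149/46 + 858*(1/7))**2 = (149/46 + 858/7)**2 = (40511/322)**2 = 1641141121/103684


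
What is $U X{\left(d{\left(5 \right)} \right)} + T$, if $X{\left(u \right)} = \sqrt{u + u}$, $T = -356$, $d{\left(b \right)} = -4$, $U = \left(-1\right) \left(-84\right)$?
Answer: $-356 + 168 i \sqrt{2} \approx -356.0 + 237.59 i$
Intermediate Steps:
$U = 84$
$X{\left(u \right)} = \sqrt{2} \sqrt{u}$ ($X{\left(u \right)} = \sqrt{2 u} = \sqrt{2} \sqrt{u}$)
$U X{\left(d{\left(5 \right)} \right)} + T = 84 \sqrt{2} \sqrt{-4} - 356 = 84 \sqrt{2} \cdot 2 i - 356 = 84 \cdot 2 i \sqrt{2} - 356 = 168 i \sqrt{2} - 356 = -356 + 168 i \sqrt{2}$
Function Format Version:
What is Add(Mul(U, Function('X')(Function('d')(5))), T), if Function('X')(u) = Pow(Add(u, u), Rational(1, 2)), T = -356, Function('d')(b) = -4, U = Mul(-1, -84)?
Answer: Add(-356, Mul(168, I, Pow(2, Rational(1, 2)))) ≈ Add(-356.00, Mul(237.59, I))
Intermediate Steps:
U = 84
Function('X')(u) = Mul(Pow(2, Rational(1, 2)), Pow(u, Rational(1, 2))) (Function('X')(u) = Pow(Mul(2, u), Rational(1, 2)) = Mul(Pow(2, Rational(1, 2)), Pow(u, Rational(1, 2))))
Add(Mul(U, Function('X')(Function('d')(5))), T) = Add(Mul(84, Mul(Pow(2, Rational(1, 2)), Pow(-4, Rational(1, 2)))), -356) = Add(Mul(84, Mul(Pow(2, Rational(1, 2)), Mul(2, I))), -356) = Add(Mul(84, Mul(2, I, Pow(2, Rational(1, 2)))), -356) = Add(Mul(168, I, Pow(2, Rational(1, 2))), -356) = Add(-356, Mul(168, I, Pow(2, Rational(1, 2))))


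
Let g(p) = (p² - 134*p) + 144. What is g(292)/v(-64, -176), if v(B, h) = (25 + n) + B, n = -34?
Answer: -46280/73 ≈ -633.97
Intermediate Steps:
v(B, h) = -9 + B (v(B, h) = (25 - 34) + B = -9 + B)
g(p) = 144 + p² - 134*p
g(292)/v(-64, -176) = (144 + 292² - 134*292)/(-9 - 64) = (144 + 85264 - 39128)/(-73) = 46280*(-1/73) = -46280/73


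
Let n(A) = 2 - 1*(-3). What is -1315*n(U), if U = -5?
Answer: -6575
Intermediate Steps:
n(A) = 5 (n(A) = 2 + 3 = 5)
-1315*n(U) = -1315*5 = -6575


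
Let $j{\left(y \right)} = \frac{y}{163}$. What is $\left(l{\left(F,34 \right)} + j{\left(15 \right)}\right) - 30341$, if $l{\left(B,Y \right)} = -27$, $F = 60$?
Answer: $- \frac{4949969}{163} \approx -30368.0$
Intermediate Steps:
$j{\left(y \right)} = \frac{y}{163}$ ($j{\left(y \right)} = y \frac{1}{163} = \frac{y}{163}$)
$\left(l{\left(F,34 \right)} + j{\left(15 \right)}\right) - 30341 = \left(-27 + \frac{1}{163} \cdot 15\right) - 30341 = \left(-27 + \frac{15}{163}\right) - 30341 = - \frac{4386}{163} - 30341 = - \frac{4949969}{163}$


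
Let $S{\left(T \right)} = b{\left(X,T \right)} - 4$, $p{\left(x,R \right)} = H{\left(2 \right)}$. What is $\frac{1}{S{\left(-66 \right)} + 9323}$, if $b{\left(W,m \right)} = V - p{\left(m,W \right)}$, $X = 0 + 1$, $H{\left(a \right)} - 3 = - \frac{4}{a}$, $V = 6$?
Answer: $\frac{1}{9324} \approx 0.00010725$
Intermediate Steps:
$H{\left(a \right)} = 3 - \frac{4}{a}$
$X = 1$
$p{\left(x,R \right)} = 1$ ($p{\left(x,R \right)} = 3 - \frac{4}{2} = 3 - 2 = 1$)
$b{\left(W,m \right)} = 5$ ($b{\left(W,m \right)} = 6 - 1 = 5$)
$S{\left(T \right)} = 1$ ($S{\left(T \right)} = 5 - 4 = 1$)
$\frac{1}{S{\left(-66 \right)} + 9323} = \frac{1}{1 + 9323} = \frac{1}{9324}$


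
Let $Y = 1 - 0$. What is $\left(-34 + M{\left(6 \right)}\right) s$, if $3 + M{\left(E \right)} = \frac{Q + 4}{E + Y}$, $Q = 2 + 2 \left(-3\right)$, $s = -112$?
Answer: $4144$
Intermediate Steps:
$Q = -4$ ($Q = 2 - 6 = -4$)
$Y = 1$ ($Y = 1 + 0 = 1$)
$M{\left(E \right)} = -3$ ($M{\left(E \right)} = -3 + \frac{-4 + 4}{E + 1} = -3 + \frac{0}{1 + E} = -3 + 0 = -3$)
$\left(-34 + M{\left(6 \right)}\right) s = \left(-34 - 3\right) \left(-112\right) = \left(-37\right) \left(-112\right) = 4144$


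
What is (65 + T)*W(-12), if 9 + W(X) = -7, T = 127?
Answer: -3072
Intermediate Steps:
W(X) = -16 (W(X) = -9 - 7 = -16)
(65 + T)*W(-12) = (65 + 127)*(-16) = 192*(-16) = -3072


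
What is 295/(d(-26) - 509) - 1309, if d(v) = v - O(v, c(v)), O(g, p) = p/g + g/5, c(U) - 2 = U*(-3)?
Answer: -44835408/34237 ≈ -1309.6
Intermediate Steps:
c(U) = 2 - 3*U (c(U) = 2 + U*(-3) = 2 - 3*U)
O(g, p) = g/5 + p/g (O(g, p) = p/g + g*(⅕) = p/g + g/5 = g/5 + p/g)
d(v) = 4*v/5 - (2 - 3*v)/v (d(v) = v - (v/5 + (2 - 3*v)/v) = v + (-v/5 - (2 - 3*v)/v) = 4*v/5 - (2 - 3*v)/v)
295/(d(-26) - 509) - 1309 = 295/((3 - 2/(-26) + (⅘)*(-26)) - 509) - 1309 = 295/((3 - 2*(-1/26) - 104/5) - 509) - 1309 = 295/((3 + 1/13 - 104/5) - 509) - 1309 = 295/(-1152/65 - 509) - 1309 = 295/(-34237/65) - 1309 = 295*(-65/34237) - 1309 = -19175/34237 - 1309 = -44835408/34237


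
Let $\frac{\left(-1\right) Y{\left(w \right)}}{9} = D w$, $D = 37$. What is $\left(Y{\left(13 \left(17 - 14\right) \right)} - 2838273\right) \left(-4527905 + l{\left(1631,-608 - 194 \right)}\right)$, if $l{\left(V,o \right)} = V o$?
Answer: $16639859268420$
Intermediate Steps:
$Y{\left(w \right)} = - 333 w$ ($Y{\left(w \right)} = - 9 \cdot 37 w = - 333 w$)
$\left(Y{\left(13 \left(17 - 14\right) \right)} - 2838273\right) \left(-4527905 + l{\left(1631,-608 - 194 \right)}\right) = \left(- 333 \cdot 13 \left(17 - 14\right) - 2838273\right) \left(-4527905 + 1631 \left(-608 - 194\right)\right) = \left(- 333 \cdot 13 \cdot 3 - 2838273\right) \left(-4527905 + 1631 \left(-802\right)\right) = \left(\left(-333\right) 39 - 2838273\right) \left(-4527905 - 1308062\right) = \left(-12987 - 2838273\right) \left(-5835967\right) = \left(-2851260\right) \left(-5835967\right) = 16639859268420$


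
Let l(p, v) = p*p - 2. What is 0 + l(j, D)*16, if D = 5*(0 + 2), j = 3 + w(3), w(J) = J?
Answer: 544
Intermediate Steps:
j = 6 (j = 3 + 3 = 6)
D = 10 (D = 5*2 = 10)
l(p, v) = -2 + p² (l(p, v) = p² - 2 = -2 + p²)
0 + l(j, D)*16 = 0 + (-2 + 6²)*16 = 0 + (-2 + 36)*16 = 0 + 34*16 = 0 + 544 = 544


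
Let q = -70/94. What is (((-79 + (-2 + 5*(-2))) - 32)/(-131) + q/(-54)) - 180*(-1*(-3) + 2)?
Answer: -298913441/332478 ≈ -899.05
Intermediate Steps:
q = -35/47 (q = -70*1/94 = -35/47 ≈ -0.74468)
(((-79 + (-2 + 5*(-2))) - 32)/(-131) + q/(-54)) - 180*(-1*(-3) + 2) = (((-79 + (-2 + 5*(-2))) - 32)/(-131) - 35/47/(-54)) - 180*(-1*(-3) + 2) = (((-79 + (-2 - 10)) - 32)*(-1/131) - 35/47*(-1/54)) - 180*(3 + 2) = (((-79 - 12) - 32)*(-1/131) + 35/2538) - 180*5 = ((-91 - 32)*(-1/131) + 35/2538) - 900 = (-123*(-1/131) + 35/2538) - 900 = (123/131 + 35/2538) - 900 = 316759/332478 - 900 = -298913441/332478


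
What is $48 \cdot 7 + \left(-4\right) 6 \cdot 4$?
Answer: $240$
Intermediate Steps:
$48 \cdot 7 + \left(-4\right) 6 \cdot 4 = 336 - 96 = 240$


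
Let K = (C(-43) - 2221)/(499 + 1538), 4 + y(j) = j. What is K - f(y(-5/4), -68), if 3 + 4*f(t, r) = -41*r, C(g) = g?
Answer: -5682101/8148 ≈ -697.36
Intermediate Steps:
y(j) = -4 + j
f(t, r) = -3/4 - 41*r/4 (f(t, r) = -3/4 + (-41*r)/4 = -3/4 - 41*r/4)
K = -2264/2037 (K = (-43 - 2221)/(499 + 1538) = -2264/2037 ≈ -1.1114)
K - f(y(-5/4), -68) = -2264/2037 - (-3/4 - 41/4*(-68)) = -2264/2037 - (-3/4 + 697) = -2264/2037 - 1*2785/4 = -2264/2037 - 2785/4 = -5682101/8148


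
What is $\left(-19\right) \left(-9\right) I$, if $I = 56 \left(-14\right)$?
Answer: $-134064$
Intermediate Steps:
$I = -784$
$\left(-19\right) \left(-9\right) I = \left(-19\right) \left(-9\right) \left(-784\right) = 171 \left(-784\right) = -134064$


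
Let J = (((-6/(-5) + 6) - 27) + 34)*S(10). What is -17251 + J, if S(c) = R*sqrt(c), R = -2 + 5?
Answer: -17251 + 213*sqrt(10)/5 ≈ -17116.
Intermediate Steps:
R = 3
S(c) = 3*sqrt(c)
J = 213*sqrt(10)/5 (J = (((-6/(-5) + 6) - 27) + 34)*(3*sqrt(10)) = (((-6*(-1)/5 + 6) - 27) + 34)*(3*sqrt(10)) = (((-1*(-6/5) + 6) - 27) + 34)*(3*sqrt(10)) = (((6/5 + 6) - 27) + 34)*(3*sqrt(10)) = ((36/5 - 27) + 34)*(3*sqrt(10)) = (-99/5 + 34)*(3*sqrt(10)) = 71*(3*sqrt(10))/5 = 213*sqrt(10)/5 ≈ 134.71)
-17251 + J = -17251 + 213*sqrt(10)/5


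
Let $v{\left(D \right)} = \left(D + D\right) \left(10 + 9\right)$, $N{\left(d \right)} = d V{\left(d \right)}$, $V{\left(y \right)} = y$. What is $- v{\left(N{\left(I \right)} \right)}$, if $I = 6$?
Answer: $-1368$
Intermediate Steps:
$N{\left(d \right)} = d^{2}$ ($N{\left(d \right)} = d d = d^{2}$)
$v{\left(D \right)} = 38 D$ ($v{\left(D \right)} = 2 D 19 = 38 D$)
$- v{\left(N{\left(I \right)} \right)} = - 38 \cdot 6^{2} = - 38 \cdot 36 = \left(-1\right) 1368 = -1368$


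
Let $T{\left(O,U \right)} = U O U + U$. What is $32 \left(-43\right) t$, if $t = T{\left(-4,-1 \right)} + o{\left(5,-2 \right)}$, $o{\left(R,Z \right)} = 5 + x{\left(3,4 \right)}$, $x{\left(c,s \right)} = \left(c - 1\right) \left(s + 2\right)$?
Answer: $-16512$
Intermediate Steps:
$x{\left(c,s \right)} = \left(-1 + c\right) \left(2 + s\right)$
$T{\left(O,U \right)} = U + O U^{2}$ ($T{\left(O,U \right)} = O U U + U = O U^{2} + U = U + O U^{2}$)
$o{\left(R,Z \right)} = 17$ ($o{\left(R,Z \right)} = 5 + \left(-2 - 4 + 2 \cdot 3 + 3 \cdot 4\right) = 5 + \left(-2 - 4 + 6 + 12\right) = 5 + 12 = 17$)
$t = 12$ ($t = - (1 - -4) + 17 = - (1 + 4) + 17 = \left(-1\right) 5 + 17 = -5 + 17 = 12$)
$32 \left(-43\right) t = 32 \left(-43\right) 12 = \left(-1376\right) 12 = -16512$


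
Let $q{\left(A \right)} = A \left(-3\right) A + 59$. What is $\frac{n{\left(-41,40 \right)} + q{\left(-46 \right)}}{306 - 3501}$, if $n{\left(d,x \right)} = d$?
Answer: $\frac{422}{213} \approx 1.9812$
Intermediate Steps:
$q{\left(A \right)} = 59 - 3 A^{2}$ ($q{\left(A \right)} = - 3 A A + 59 = - 3 A^{2} + 59 = 59 - 3 A^{2}$)
$\frac{n{\left(-41,40 \right)} + q{\left(-46 \right)}}{306 - 3501} = \frac{-41 + \left(59 - 3 \left(-46\right)^{2}\right)}{306 - 3501} = \frac{-41 + \left(59 - 6348\right)}{-3195} = \left(-41 + \left(59 - 6348\right)\right) \left(- \frac{1}{3195}\right) = \left(-41 - 6289\right) \left(- \frac{1}{3195}\right) = \left(-6330\right) \left(- \frac{1}{3195}\right) = \frac{422}{213}$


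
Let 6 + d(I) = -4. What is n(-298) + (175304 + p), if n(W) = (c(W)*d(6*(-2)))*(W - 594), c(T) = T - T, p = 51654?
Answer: 226958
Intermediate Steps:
d(I) = -10 (d(I) = -6 - 4 = -10)
c(T) = 0
n(W) = 0 (n(W) = (0*(-10))*(W - 594) = 0*(-594 + W) = 0)
n(-298) + (175304 + p) = 0 + (175304 + 51654) = 0 + 226958 = 226958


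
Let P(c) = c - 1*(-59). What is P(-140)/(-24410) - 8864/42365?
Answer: -8517547/41365186 ≈ -0.20591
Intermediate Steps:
P(c) = 59 + c (P(c) = c + 59 = 59 + c)
P(-140)/(-24410) - 8864/42365 = (59 - 140)/(-24410) - 8864/42365 = -81*(-1/24410) - 8864*1/42365 = 81/24410 - 8864/42365 = -8517547/41365186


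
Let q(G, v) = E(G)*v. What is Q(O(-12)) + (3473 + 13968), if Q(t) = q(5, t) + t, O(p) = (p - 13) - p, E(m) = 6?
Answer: 17350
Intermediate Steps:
O(p) = -13 (O(p) = (-13 + p) - p = -13)
q(G, v) = 6*v
Q(t) = 7*t (Q(t) = 6*t + t = 7*t)
Q(O(-12)) + (3473 + 13968) = 7*(-13) + (3473 + 13968) = -91 + 17441 = 17350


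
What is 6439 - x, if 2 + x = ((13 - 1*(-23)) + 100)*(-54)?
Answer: 13785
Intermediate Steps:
x = -7346 (x = -2 + ((13 - 1*(-23)) + 100)*(-54) = -2 + ((13 + 23) + 100)*(-54) = -2 + (36 + 100)*(-54) = -2 + 136*(-54) = -2 - 7344 = -7346)
6439 - x = 6439 - 1*(-7346) = 6439 + 7346 = 13785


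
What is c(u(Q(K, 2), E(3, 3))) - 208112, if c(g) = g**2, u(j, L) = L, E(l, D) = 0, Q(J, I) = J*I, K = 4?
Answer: -208112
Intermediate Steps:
Q(J, I) = I*J
c(u(Q(K, 2), E(3, 3))) - 208112 = 0**2 - 208112 = 0 - 208112 = -208112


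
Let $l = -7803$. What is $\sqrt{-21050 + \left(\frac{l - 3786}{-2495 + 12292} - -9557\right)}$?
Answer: $\frac{i \sqrt{1103225572470}}{9797} \approx 107.21 i$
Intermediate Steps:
$\sqrt{-21050 + \left(\frac{l - 3786}{-2495 + 12292} - -9557\right)} = \sqrt{-21050 + \left(\frac{-7803 - 3786}{-2495 + 12292} - -9557\right)} = \sqrt{-21050 + \left(- \frac{11589}{9797} + 9557\right)} = \sqrt{-21050 + \frac{93618340}{9797}} = \sqrt{- \frac{112608510}{9797}} = \frac{i \sqrt{1103225572470}}{9797}$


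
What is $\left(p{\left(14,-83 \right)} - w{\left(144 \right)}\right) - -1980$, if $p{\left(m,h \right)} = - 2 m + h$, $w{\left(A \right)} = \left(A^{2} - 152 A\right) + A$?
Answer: $2877$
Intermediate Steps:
$w{\left(A \right)} = A^{2} - 151 A$
$p{\left(m,h \right)} = h - 2 m$
$\left(p{\left(14,-83 \right)} - w{\left(144 \right)}\right) - -1980 = \left(\left(-83 - 28\right) - 144 \left(-151 + 144\right)\right) - -1980 = \left(\left(-83 - 28\right) - 144 \left(-7\right)\right) + 1980 = \left(-111 - -1008\right) + 1980 = \left(-111 + 1008\right) + 1980 = 897 + 1980 = 2877$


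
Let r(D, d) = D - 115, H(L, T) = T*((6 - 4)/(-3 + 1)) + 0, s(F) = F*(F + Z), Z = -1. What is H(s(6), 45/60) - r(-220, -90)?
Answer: 1337/4 ≈ 334.25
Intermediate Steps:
s(F) = F*(-1 + F) (s(F) = F*(F - 1) = F*(-1 + F))
H(L, T) = -T (H(L, T) = T*(2/(-2)) + 0 = T*(2*(-½)) + 0 = T*(-1) + 0 = -T + 0 = -T)
r(D, d) = -115 + D
H(s(6), 45/60) - r(-220, -90) = -45/60 - (-115 - 220) = -45/60 - 1*(-335) = -1*¾ + 335 = -¾ + 335 = 1337/4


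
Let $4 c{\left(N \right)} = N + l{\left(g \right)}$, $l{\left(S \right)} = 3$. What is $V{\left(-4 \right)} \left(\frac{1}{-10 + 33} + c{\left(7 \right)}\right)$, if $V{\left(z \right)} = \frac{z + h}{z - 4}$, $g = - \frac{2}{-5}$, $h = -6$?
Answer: $\frac{585}{184} \approx 3.1793$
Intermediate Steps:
$g = \frac{2}{5}$ ($g = \left(-2\right) \left(- \frac{1}{5}\right) = \frac{2}{5} \approx 0.4$)
$c{\left(N \right)} = \frac{3}{4} + \frac{N}{4}$ ($c{\left(N \right)} = \frac{N + 3}{4} = \frac{3 + N}{4} = \frac{3}{4} + \frac{N}{4}$)
$V{\left(z \right)} = \frac{-6 + z}{-4 + z}$ ($V{\left(z \right)} = \frac{z - 6}{z - 4} = \frac{-6 + z}{-4 + z}$)
$V{\left(-4 \right)} \left(\frac{1}{-10 + 33} + c{\left(7 \right)}\right) = \frac{-6 - 4}{-4 - 4} \left(\frac{1}{-10 + 33} + \left(\frac{3}{4} + \frac{1}{4} \cdot 7\right)\right) = \frac{1}{-8} \left(-10\right) \left(\frac{1}{23} + \left(\frac{3}{4} + \frac{7}{4}\right)\right) = \left(- \frac{1}{8}\right) \left(-10\right) \left(\frac{1}{23} + \frac{5}{2}\right) = \frac{5}{4} \cdot \frac{117}{46} = \frac{585}{184}$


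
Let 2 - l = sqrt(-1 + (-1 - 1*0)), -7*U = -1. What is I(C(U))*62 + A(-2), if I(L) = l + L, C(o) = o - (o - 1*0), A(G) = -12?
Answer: 112 - 62*I*sqrt(2) ≈ 112.0 - 87.681*I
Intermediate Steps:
U = 1/7 (U = -1/7*(-1) = 1/7 ≈ 0.14286)
l = 2 - I*sqrt(2) (l = 2 - sqrt(-1 + (-1 - 1*0)) = 2 - sqrt(-1 + (-1 + 0)) = 2 - sqrt(-1 - 1) = 2 - sqrt(-2) = 2 - I*sqrt(2) ≈ 2.0 - 1.4142*I)
C(o) = 0 (C(o) = o - (o + 0) = o - o = 0)
I(L) = 2 + L - I*sqrt(2) (I(L) = (2 - I*sqrt(2)) + L = 2 + L - I*sqrt(2))
I(C(U))*62 + A(-2) = (2 + 0 - I*sqrt(2))*62 - 12 = (2 - I*sqrt(2))*62 - 12 = (124 - 62*I*sqrt(2)) - 12 = 112 - 62*I*sqrt(2)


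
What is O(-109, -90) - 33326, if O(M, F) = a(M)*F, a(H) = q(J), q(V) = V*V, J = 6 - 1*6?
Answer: -33326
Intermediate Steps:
J = 0 (J = 6 - 6 = 0)
q(V) = V²
a(H) = 0 (a(H) = 0² = 0)
O(M, F) = 0 (O(M, F) = 0*F = 0)
O(-109, -90) - 33326 = 0 - 33326 = -33326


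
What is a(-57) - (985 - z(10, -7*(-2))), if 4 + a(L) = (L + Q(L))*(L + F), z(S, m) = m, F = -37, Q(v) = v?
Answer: 9741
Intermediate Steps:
a(L) = -4 + 2*L*(-37 + L) (a(L) = -4 + (L + L)*(L - 37) = -4 + (2*L)*(-37 + L) = -4 + 2*L*(-37 + L))
a(-57) - (985 - z(10, -7*(-2))) = (-4 - 74*(-57) + 2*(-57)²) - (985 - (-7)*(-2)) = (-4 + 4218 + 2*3249) - (985 - 1*14) = (-4 + 4218 + 6498) - (985 - 14) = 10712 - 1*971 = 10712 - 971 = 9741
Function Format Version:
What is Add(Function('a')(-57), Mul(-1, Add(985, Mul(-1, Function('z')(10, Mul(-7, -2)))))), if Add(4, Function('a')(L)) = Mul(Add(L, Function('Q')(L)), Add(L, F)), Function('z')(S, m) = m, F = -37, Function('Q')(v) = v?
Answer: 9741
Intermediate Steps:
Function('a')(L) = Add(-4, Mul(2, L, Add(-37, L))) (Function('a')(L) = Add(-4, Mul(Add(L, L), Add(L, -37))) = Add(-4, Mul(Mul(2, L), Add(-37, L))) = Add(-4, Mul(2, L, Add(-37, L))))
Add(Function('a')(-57), Mul(-1, Add(985, Mul(-1, Function('z')(10, Mul(-7, -2)))))) = Add(Add(-4, Mul(-74, -57), Mul(2, Pow(-57, 2))), Mul(-1, Add(985, Mul(-1, Mul(-7, -2))))) = Add(Add(-4, 4218, Mul(2, 3249)), Mul(-1, Add(985, Mul(-1, 14)))) = Add(Add(-4, 4218, 6498), Mul(-1, Add(985, -14))) = Add(10712, Mul(-1, 971)) = Add(10712, -971) = 9741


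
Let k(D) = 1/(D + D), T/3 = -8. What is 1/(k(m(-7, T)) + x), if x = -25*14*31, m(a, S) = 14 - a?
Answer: -42/455699 ≈ -9.2166e-5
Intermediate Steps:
T = -24 (T = 3*(-8) = -24)
k(D) = 1/(2*D)
x = -10850 (x = -350*31 = -10850)
1/(k(m(-7, T)) + x) = 1/(1/(2*(14 - 1*(-7))) - 10850) = 1/(1/(2*(14 + 7)) - 10850) = 1/((½)/21 - 10850) = 1/((½)*(1/21) - 10850) = 1/(1/42 - 10850) = 1/(-455699/42) = -42/455699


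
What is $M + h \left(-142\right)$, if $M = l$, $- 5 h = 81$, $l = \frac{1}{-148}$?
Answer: $\frac{1702291}{740} \approx 2300.4$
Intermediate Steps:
$l = - \frac{1}{148} \approx -0.0067568$
$h = - \frac{81}{5}$ ($h = \left(- \frac{1}{5}\right) 81 = - \frac{81}{5} \approx -16.2$)
$M = - \frac{1}{148} \approx -0.0067568$
$M + h \left(-142\right) = - \frac{1}{148} - - \frac{11502}{5} = - \frac{1}{148} + \frac{11502}{5} = \frac{1702291}{740}$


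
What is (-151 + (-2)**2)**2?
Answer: 21609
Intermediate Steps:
(-151 + (-2)**2)**2 = (-151 + 4)**2 = (-147)**2 = 21609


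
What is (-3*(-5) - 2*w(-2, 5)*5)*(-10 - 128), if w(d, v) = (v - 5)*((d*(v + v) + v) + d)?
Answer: -2070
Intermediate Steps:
w(d, v) = (-5 + v)*(d + v + 2*d*v) (w(d, v) = (-5 + v)*((d*(2*v) + v) + d) = (-5 + v)*((2*d*v + v) + d) = (-5 + v)*((v + 2*d*v) + d) = (-5 + v)*(d + v + 2*d*v))
(-3*(-5) - 2*w(-2, 5)*5)*(-10 - 128) = (-3*(-5) - 2*(5² - 5*(-2) - 5*5 - 9*(-2)*5 + 2*(-2)*5²)*5)*(-10 - 128) = (15 - 2*(25 + 10 - 25 + 90 + 2*(-2)*25)*5)*(-138) = (15 - 2*(25 + 10 - 25 + 90 - 100)*5)*(-138) = (15 - 2*0*5)*(-138) = (15 + 0*5)*(-138) = (15 + 0)*(-138) = 15*(-138) = -2070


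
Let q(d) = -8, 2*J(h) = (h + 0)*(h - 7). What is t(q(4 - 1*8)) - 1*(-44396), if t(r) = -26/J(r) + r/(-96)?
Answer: 887913/20 ≈ 44396.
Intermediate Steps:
J(h) = h*(-7 + h)/2 (J(h) = ((h + 0)*(h - 7))/2 = (h*(-7 + h))/2 = h*(-7 + h)/2)
t(r) = -r/96 - 52/(r*(-7 + r)) (t(r) = -26*2/(r*(-7 + r)) + r/(-96) = -52/(r*(-7 + r)) + r*(-1/96) = -52/(r*(-7 + r)) - r/96 = -r/96 - 52/(r*(-7 + r)))
t(q(4 - 1*8)) - 1*(-44396) = (1/96)*(-4992 + (-8)²*(7 - 1*(-8)))/(-8*(-7 - 8)) - 1*(-44396) = (1/96)*(-⅛)*(-4992 + 64*(7 + 8))/(-15) + 44396 = (1/96)*(-⅛)*(-1/15)*(-4992 + 64*15) + 44396 = (1/96)*(-⅛)*(-1/15)*(-4992 + 960) + 44396 = (1/96)*(-⅛)*(-1/15)*(-4032) + 44396 = -7/20 + 44396 = 887913/20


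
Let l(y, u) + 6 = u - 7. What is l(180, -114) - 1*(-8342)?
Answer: 8215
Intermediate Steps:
l(y, u) = -13 + u (l(y, u) = -6 + (u - 7) = -6 + (-7 + u) = -13 + u)
l(180, -114) - 1*(-8342) = (-13 - 114) - 1*(-8342) = -127 + 8342 = 8215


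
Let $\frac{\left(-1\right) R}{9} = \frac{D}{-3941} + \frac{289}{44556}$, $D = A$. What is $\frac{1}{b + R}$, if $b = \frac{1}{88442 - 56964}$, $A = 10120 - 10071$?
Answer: $\frac{131604418564}{7048248983} \approx 18.672$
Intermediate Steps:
$A = 49$
$D = 49$
$b = \frac{1}{31478} \approx 3.1768 \cdot 10^{-5}$
$R = \frac{447555}{8361676}$ ($R = - 9 \left(\frac{49}{-3941} + \frac{289}{44556}\right) = - 9 \left(49 \left(- \frac{1}{3941}\right) + 289 \cdot \frac{1}{44556}\right) = - 9 \left(- \frac{7}{563} + \frac{289}{44556}\right) = \left(-9\right) \left(- \frac{149185}{25085028}\right) = \frac{447555}{8361676} \approx 0.053525$)
$\frac{1}{b + R} = \frac{1}{\frac{1}{31478} + \frac{447555}{8361676}} = \frac{1}{\frac{7048248983}{131604418564}} = \frac{131604418564}{7048248983}$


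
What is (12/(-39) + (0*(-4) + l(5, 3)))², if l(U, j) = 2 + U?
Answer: 7569/169 ≈ 44.787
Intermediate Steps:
(12/(-39) + (0*(-4) + l(5, 3)))² = (12/(-39) + (0*(-4) + (2 + 5)))² = (12*(-1/39) + (0 + 7))² = (-4/13 + 7)² = (87/13)² = 7569/169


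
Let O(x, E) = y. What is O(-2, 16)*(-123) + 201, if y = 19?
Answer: -2136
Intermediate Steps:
O(x, E) = 19
O(-2, 16)*(-123) + 201 = 19*(-123) + 201 = -2337 + 201 = -2136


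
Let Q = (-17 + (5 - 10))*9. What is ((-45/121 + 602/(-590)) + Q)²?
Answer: 50656044697636/1274133025 ≈ 39757.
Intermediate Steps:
Q = -198 (Q = (-17 - 5)*9 = -22*9 = -198)
((-45/121 + 602/(-590)) + Q)² = ((-45/121 + 602/(-590)) - 198)² = ((-45*1/121 + 602*(-1/590)) - 198)² = ((-45/121 - 301/295) - 198)² = (-49696/35695 - 198)² = (-7117306/35695)² = 50656044697636/1274133025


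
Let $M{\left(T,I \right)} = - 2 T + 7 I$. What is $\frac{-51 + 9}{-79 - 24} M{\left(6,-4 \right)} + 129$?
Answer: $\frac{11607}{103} \approx 112.69$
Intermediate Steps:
$\frac{-51 + 9}{-79 - 24} M{\left(6,-4 \right)} + 129 = \frac{-51 + 9}{-79 - 24} \left(\left(-2\right) 6 + 7 \left(-4\right)\right) + 129 = - \frac{42}{-103} \left(-12 - 28\right) + 129 = \left(-42\right) \left(- \frac{1}{103}\right) \left(-40\right) + 129 = \frac{42}{103} \left(-40\right) + 129 = - \frac{1680}{103} + 129 = \frac{11607}{103}$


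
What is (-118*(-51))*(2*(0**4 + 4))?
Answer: 48144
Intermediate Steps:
(-118*(-51))*(2*(0**4 + 4)) = 6018*(2*(0 + 4)) = 6018*(2*4) = 6018*8 = 48144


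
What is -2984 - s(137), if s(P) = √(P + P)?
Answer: -2984 - √274 ≈ -3000.6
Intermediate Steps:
s(P) = √2*√P (s(P) = √(2*P) = √2*√P)
-2984 - s(137) = -2984 - √2*√137 = -2984 - √274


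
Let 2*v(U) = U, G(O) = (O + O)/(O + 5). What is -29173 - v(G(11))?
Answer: -466779/16 ≈ -29174.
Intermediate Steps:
G(O) = 2*O/(5 + O) (G(O) = (2*O)/(5 + O) = 2*O/(5 + O))
v(U) = U/2
-29173 - v(G(11)) = -29173 - 2*11/(5 + 11)/2 = -29173 - 2*11/16/2 = -29173 - 2*11*(1/16)/2 = -29173 - 11/(2*8) = -29173 - 1*11/16 = -29173 - 11/16 = -466779/16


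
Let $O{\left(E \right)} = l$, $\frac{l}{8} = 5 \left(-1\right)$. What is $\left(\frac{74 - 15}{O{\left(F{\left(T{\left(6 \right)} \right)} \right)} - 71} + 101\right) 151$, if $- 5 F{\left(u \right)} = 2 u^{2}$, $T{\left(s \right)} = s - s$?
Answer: $\frac{1683952}{111} \approx 15171.0$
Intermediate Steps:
$T{\left(s \right)} = 0$
$F{\left(u \right)} = - \frac{2 u^{2}}{5}$
$l = -40$ ($l = 8 \cdot 5 \left(-1\right) = 8 \left(-5\right) = -40$)
$O{\left(E \right)} = -40$
$\left(\frac{74 - 15}{O{\left(F{\left(T{\left(6 \right)} \right)} \right)} - 71} + 101\right) 151 = \left(\frac{74 - 15}{-40 - 71} + 101\right) 151 = \left(\frac{74 - 15}{-111} + 101\right) 151 = \left(59 \left(- \frac{1}{111}\right) + 101\right) 151 = \left(- \frac{59}{111} + 101\right) 151 = \frac{11152}{111} \cdot 151 = \frac{1683952}{111}$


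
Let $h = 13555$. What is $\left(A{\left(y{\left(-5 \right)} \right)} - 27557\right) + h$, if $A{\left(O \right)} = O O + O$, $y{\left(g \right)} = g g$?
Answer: $-13352$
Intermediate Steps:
$y{\left(g \right)} = g^{2}$
$A{\left(O \right)} = O + O^{2}$ ($A{\left(O \right)} = O^{2} + O = O + O^{2}$)
$\left(A{\left(y{\left(-5 \right)} \right)} - 27557\right) + h = \left(\left(-5\right)^{2} \left(1 + \left(-5\right)^{2}\right) - 27557\right) + 13555 = \left(25 \left(1 + 25\right) - 27557\right) + 13555 = \left(25 \cdot 26 - 27557\right) + 13555 = \left(650 - 27557\right) + 13555 = -26907 + 13555 = -13352$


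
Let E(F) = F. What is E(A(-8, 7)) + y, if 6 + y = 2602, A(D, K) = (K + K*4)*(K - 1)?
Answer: 2806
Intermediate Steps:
A(D, K) = 5*K*(-1 + K) (A(D, K) = (K + 4*K)*(-1 + K) = (5*K)*(-1 + K) = 5*K*(-1 + K))
y = 2596 (y = -6 + 2602 = 2596)
E(A(-8, 7)) + y = 5*7*(-1 + 7) + 2596 = 5*7*6 + 2596 = 210 + 2596 = 2806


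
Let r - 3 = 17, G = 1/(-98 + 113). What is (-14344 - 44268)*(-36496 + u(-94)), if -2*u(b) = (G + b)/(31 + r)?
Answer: 1636372925126/765 ≈ 2.1390e+9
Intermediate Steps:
G = 1/15 ≈ 0.066667
r = 20 (r = 3 + 17 = 20)
u(b) = -1/1530 - b/102 (u(b) = -(1/15 + b)/(2*(31 + 20)) = -(1/15 + b)/(2*51) = -(1/765 + b/51)/2 = -1/1530 - b/102)
(-14344 - 44268)*(-36496 + u(-94)) = (-14344 - 44268)*(-36496 + (-1/1530 - 1/102*(-94))) = -58612*(-36496 + (-1/1530 + 47/51)) = -58612*(-36496 + 1409/1530) = -58612*(-55837471/1530) = 1636372925126/765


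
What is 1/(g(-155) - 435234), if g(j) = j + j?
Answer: -1/435544 ≈ -2.2960e-6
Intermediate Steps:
g(j) = 2*j
1/(g(-155) - 435234) = 1/(2*(-155) - 435234) = 1/(-310 - 435234) = 1/(-435544) = -1/435544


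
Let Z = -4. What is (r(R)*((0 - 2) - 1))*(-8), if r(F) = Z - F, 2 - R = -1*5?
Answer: -264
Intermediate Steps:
R = 7 (R = 2 - (-1)*5 = 2 - 1*(-5) = 2 + 5 = 7)
r(F) = -4 - F
(r(R)*((0 - 2) - 1))*(-8) = ((-4 - 1*7)*((0 - 2) - 1))*(-8) = ((-4 - 7)*(-2 - 1))*(-8) = -11*(-3)*(-8) = 33*(-8) = -264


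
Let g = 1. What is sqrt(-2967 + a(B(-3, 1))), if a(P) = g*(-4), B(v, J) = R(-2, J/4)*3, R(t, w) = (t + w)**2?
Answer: I*sqrt(2971) ≈ 54.507*I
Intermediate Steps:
B(v, J) = 3*(-2 + J/4)**2 (B(v, J) = (-2 + J/4)**2*3 = 3*(-2 + J/4)**2)
a(P) = -4 (a(P) = 1*(-4) = -4)
sqrt(-2967 + a(B(-3, 1))) = sqrt(-2967 - 4) = sqrt(-2971) = I*sqrt(2971)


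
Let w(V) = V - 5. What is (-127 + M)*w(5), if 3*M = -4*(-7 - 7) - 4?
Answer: 0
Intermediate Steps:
M = 52/3 (M = (-4*(-7 - 7) - 4)/3 = (-4*(-14) - 4)/3 = (56 - 4)/3 = (⅓)*52 = 52/3 ≈ 17.333)
w(V) = -5 + V
(-127 + M)*w(5) = (-127 + 52/3)*(-5 + 5) = -329/3*0 = 0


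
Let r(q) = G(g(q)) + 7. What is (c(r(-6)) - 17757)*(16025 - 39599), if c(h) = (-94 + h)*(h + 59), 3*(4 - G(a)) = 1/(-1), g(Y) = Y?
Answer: 1667003978/3 ≈ 5.5567e+8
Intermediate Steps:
G(a) = 13/3 (G(a) = 4 - ⅓/(-1) = 4 - ⅓*(-1) = 4 + ⅓ = 13/3)
r(q) = 34/3 (r(q) = 13/3 + 7 = 34/3)
c(h) = (-94 + h)*(59 + h)
(c(r(-6)) - 17757)*(16025 - 39599) = ((-5546 + (34/3)² - 35*34/3) - 17757)*(16025 - 39599) = ((-5546 + 1156/9 - 1190/3) - 17757)*(-23574) = (-52328/9 - 17757)*(-23574) = -212141/9*(-23574) = 1667003978/3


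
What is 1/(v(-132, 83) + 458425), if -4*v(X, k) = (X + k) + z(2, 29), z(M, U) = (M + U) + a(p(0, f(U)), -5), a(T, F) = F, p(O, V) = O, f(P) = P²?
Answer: 4/1833723 ≈ 2.1814e-6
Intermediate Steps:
z(M, U) = -5 + M + U (z(M, U) = (M + U) - 5 = -5 + M + U)
v(X, k) = -13/2 - X/4 - k/4 (v(X, k) = -((X + k) + (-5 + 2 + 29))/4 = -((X + k) + 26)/4 = -(26 + X + k)/4 = -13/2 - X/4 - k/4)
1/(v(-132, 83) + 458425) = 1/((-13/2 - ¼*(-132) - ¼*83) + 458425) = 1/((-13/2 + 33 - 83/4) + 458425) = 1/(23/4 + 458425) = 1/(1833723/4) = 4/1833723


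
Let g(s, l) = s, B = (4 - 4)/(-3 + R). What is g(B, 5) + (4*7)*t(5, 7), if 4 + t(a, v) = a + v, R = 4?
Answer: 224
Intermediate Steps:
B = 0 (B = (4 - 4)/(-3 + 4) = 0/1 = 0*1 = 0)
t(a, v) = -4 + a + v (t(a, v) = -4 + (a + v) = -4 + a + v)
g(B, 5) + (4*7)*t(5, 7) = 0 + (4*7)*(-4 + 5 + 7) = 0 + 28*8 = 0 + 224 = 224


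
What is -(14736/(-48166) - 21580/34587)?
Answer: 774548156/832958721 ≈ 0.92988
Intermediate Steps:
-(14736/(-48166) - 21580/34587) = -(14736*(-1/48166) - 21580*1/34587) = -(-7368/24083 - 21580/34587) = -1*(-774548156/832958721) = 774548156/832958721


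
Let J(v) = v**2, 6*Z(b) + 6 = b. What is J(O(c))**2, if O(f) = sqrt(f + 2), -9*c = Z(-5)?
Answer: 14161/2916 ≈ 4.8563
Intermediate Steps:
Z(b) = -1 + b/6
c = 11/54 (c = -(-1 + (1/6)*(-5))/9 = -(-1 - 5/6)/9 = -1/9*(-11/6) = 11/54 ≈ 0.20370)
O(f) = sqrt(2 + f)
J(O(c))**2 = ((sqrt(2 + 11/54))**2)**2 = ((sqrt(119/54))**2)**2 = ((sqrt(714)/18)**2)**2 = (119/54)**2 = 14161/2916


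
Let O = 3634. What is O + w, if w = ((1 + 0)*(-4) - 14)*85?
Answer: 2104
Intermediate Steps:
w = -1530 (w = (1*(-4) - 14)*85 = (-4 - 14)*85 = -18*85 = -1530)
O + w = 3634 - 1530 = 2104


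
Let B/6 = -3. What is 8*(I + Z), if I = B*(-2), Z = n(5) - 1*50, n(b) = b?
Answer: -72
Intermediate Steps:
B = -18 (B = 6*(-3) = -18)
Z = -45 (Z = 5 - 1*50 = 5 - 50 = -45)
I = 36 (I = -18*(-2) = 36)
8*(I + Z) = 8*(36 - 45) = 8*(-9) = -72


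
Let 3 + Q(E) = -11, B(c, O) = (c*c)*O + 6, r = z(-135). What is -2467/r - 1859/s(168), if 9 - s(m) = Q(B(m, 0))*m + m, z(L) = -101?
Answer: 5222372/221493 ≈ 23.578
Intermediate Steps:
r = -101
B(c, O) = 6 + O*c² (B(c, O) = c²*O + 6 = O*c² + 6 = 6 + O*c²)
Q(E) = -14 (Q(E) = -3 - 11 = -14)
s(m) = 9 + 13*m (s(m) = 9 - (-14*m + m) = 9 - (-13)*m = 9 + 13*m)
-2467/r - 1859/s(168) = -2467/(-101) - 1859/(9 + 13*168) = -2467*(-1/101) - 1859/(9 + 2184) = 2467/101 - 1859/2193 = 5222372/221493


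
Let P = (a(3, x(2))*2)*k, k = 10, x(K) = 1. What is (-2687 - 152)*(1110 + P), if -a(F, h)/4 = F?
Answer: -2469930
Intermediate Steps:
a(F, h) = -4*F
P = -240 (P = (-4*3*2)*10 = -12*2*10 = -24*10 = -240)
(-2687 - 152)*(1110 + P) = (-2687 - 152)*(1110 - 240) = -2839*870 = -2469930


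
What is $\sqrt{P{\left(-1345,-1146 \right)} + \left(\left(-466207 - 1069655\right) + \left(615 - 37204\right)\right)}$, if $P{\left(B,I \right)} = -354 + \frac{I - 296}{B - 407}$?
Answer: $\frac{i \sqrt{301733044521}}{438} \approx 1254.1 i$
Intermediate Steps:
$P{\left(B,I \right)} = -354 + \frac{-296 + I}{-407 + B}$
$\sqrt{P{\left(-1345,-1146 \right)} + \left(\left(-466207 - 1069655\right) + \left(615 - 37204\right)\right)} = \sqrt{\frac{143782 - 1146 - -476130}{-407 - 1345} + \left(\left(-466207 - 1069655\right) + \left(615 - 37204\right)\right)} = \sqrt{\frac{143782 - 1146 + 476130}{-1752} + \left(\left(-466207 - 1069655\right) + \left(615 - 37204\right)\right)} = \sqrt{\left(- \frac{1}{1752}\right) 618766 - 1572451} = \sqrt{- \frac{309383}{876} - 1572451} = \sqrt{- \frac{1377776459}{876}} = \frac{i \sqrt{301733044521}}{438}$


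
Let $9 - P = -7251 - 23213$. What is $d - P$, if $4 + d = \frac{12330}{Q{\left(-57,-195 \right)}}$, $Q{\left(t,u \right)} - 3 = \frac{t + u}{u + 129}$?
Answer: $- \frac{143343}{5} \approx -28669.0$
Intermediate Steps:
$Q{\left(t,u \right)} = 3 + \frac{t + u}{129 + u}$ ($Q{\left(t,u \right)} = 3 + \frac{t + u}{u + 129} = 3 + \frac{t + u}{129 + u}$)
$d = \frac{9022}{5}$ ($d = -4 + \frac{12330}{\frac{1}{129 - 195} \left(387 - 57 + 4 \left(-195\right)\right)} = -4 + \frac{12330}{\frac{1}{-66} \left(387 - 57 - 780\right)} = -4 + \frac{12330}{\left(- \frac{1}{66}\right) \left(-450\right)} = -4 + \frac{12330}{\frac{75}{11}} = -4 + 12330 \cdot \frac{11}{75} = -4 + \frac{9042}{5} = \frac{9022}{5} \approx 1804.4$)
$P = 30473$ ($P = 9 - \left(-7251 - 23213\right) = 9 - -30464 = 9 + 30464 = 30473$)
$d - P = \frac{9022}{5} - 30473 = - \frac{143343}{5}$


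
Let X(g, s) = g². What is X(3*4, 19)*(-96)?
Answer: -13824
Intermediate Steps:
X(3*4, 19)*(-96) = (3*4)²*(-96) = 12²*(-96) = 144*(-96) = -13824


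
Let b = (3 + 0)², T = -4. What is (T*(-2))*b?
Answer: 72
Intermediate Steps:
b = 9 (b = 3² = 9)
(T*(-2))*b = -4*(-2)*9 = 8*9 = 72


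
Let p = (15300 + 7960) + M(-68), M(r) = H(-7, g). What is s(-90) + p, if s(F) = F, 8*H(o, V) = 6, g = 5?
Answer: 92683/4 ≈ 23171.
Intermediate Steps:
H(o, V) = 3/4 (H(o, V) = (1/8)*6 = 3/4)
M(r) = 3/4
p = 93043/4 (p = (15300 + 7960) + 3/4 = 23260 + 3/4 = 93043/4 ≈ 23261.)
s(-90) + p = -90 + 93043/4 = 92683/4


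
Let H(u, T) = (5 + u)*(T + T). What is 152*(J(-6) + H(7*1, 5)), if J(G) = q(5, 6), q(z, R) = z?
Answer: 19000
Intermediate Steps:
J(G) = 5
H(u, T) = 2*T*(5 + u) (H(u, T) = (5 + u)*(2*T) = 2*T*(5 + u))
152*(J(-6) + H(7*1, 5)) = 152*(5 + 2*5*(5 + 7*1)) = 152*(5 + 2*5*(5 + 7)) = 152*(5 + 2*5*12) = 152*(5 + 120) = 152*125 = 19000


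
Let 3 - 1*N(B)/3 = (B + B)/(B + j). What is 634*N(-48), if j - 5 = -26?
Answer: 70374/23 ≈ 3059.7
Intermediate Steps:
j = -21 (j = 5 - 26 = -21)
N(B) = 9 - 6*B/(-21 + B) (N(B) = 9 - 3*(B + B)/(B - 21) = 9 - 3*2*B/(-21 + B) = 9 - 6*B/(-21 + B))
634*N(-48) = 634*(3*(-63 - 48)/(-21 - 48)) = 634*(3*(-111)/(-69)) = 634*(3*(-1/69)*(-111)) = 634*(111/23) = 70374/23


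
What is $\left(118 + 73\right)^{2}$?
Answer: $36481$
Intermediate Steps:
$\left(118 + 73\right)^{2} = 191^{2} = 36481$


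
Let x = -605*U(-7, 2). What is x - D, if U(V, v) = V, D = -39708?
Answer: 43943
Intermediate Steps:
x = 4235 (x = -605*(-7) = 4235)
x - D = 4235 - 1*(-39708) = 4235 + 39708 = 43943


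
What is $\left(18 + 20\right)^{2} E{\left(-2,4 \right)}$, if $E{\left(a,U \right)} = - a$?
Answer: $2888$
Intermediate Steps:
$\left(18 + 20\right)^{2} E{\left(-2,4 \right)} = \left(18 + 20\right)^{2} \left(\left(-1\right) \left(-2\right)\right) = 38^{2} \cdot 2 = 1444 \cdot 2 = 2888$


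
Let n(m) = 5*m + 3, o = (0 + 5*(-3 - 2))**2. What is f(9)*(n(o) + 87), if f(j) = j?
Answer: 28935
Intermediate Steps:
o = 625 (o = (0 + 5*(-5))**2 = (0 - 25)**2 = (-25)**2 = 625)
n(m) = 3 + 5*m
f(9)*(n(o) + 87) = 9*((3 + 5*625) + 87) = 9*((3 + 3125) + 87) = 9*(3128 + 87) = 9*3215 = 28935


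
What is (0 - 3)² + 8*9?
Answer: 81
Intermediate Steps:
(0 - 3)² + 8*9 = (-3)² + 72 = 9 + 72 = 81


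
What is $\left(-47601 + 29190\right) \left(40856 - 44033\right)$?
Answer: $58491747$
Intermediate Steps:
$\left(-47601 + 29190\right) \left(40856 - 44033\right) = \left(-18411\right) \left(-3177\right) = 58491747$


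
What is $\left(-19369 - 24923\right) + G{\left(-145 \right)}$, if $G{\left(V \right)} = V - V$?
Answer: $-44292$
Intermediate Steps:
$G{\left(V \right)} = 0$
$\left(-19369 - 24923\right) + G{\left(-145 \right)} = \left(-19369 - 24923\right) + 0 = -44292 + 0 = -44292$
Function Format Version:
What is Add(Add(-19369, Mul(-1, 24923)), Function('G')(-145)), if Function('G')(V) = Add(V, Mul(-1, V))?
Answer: -44292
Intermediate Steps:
Function('G')(V) = 0
Add(Add(-19369, Mul(-1, 24923)), Function('G')(-145)) = Add(Add(-19369, Mul(-1, 24923)), 0) = Add(Add(-19369, -24923), 0) = Add(-44292, 0) = -44292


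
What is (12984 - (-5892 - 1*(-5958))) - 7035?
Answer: 5883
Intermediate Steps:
(12984 - (-5892 - 1*(-5958))) - 7035 = (12984 - (-5892 + 5958)) - 7035 = (12984 - 1*66) - 7035 = (12984 - 66) - 7035 = 12918 - 7035 = 5883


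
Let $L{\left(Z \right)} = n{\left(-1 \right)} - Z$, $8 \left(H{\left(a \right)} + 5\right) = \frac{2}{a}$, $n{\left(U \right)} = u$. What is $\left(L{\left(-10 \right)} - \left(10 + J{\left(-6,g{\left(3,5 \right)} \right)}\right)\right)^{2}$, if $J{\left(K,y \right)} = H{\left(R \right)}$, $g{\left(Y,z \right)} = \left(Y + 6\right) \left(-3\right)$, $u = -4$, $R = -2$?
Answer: $\frac{81}{64} \approx 1.2656$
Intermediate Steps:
$n{\left(U \right)} = -4$
$g{\left(Y,z \right)} = -18 - 3 Y$ ($g{\left(Y,z \right)} = \left(6 + Y\right) \left(-3\right) = -18 - 3 Y$)
$H{\left(a \right)} = -5 + \frac{1}{4 a}$ ($H{\left(a \right)} = -5 + \frac{2 \frac{1}{a}}{8} = -5 + \frac{1}{4 a}$)
$J{\left(K,y \right)} = - \frac{41}{8}$ ($J{\left(K,y \right)} = -5 + \frac{1}{4 \left(-2\right)} = -5 + \frac{1}{4} \left(- \frac{1}{2}\right) = -5 - \frac{1}{8} = - \frac{41}{8}$)
$L{\left(Z \right)} = -4 - Z$
$\left(L{\left(-10 \right)} - \left(10 + J{\left(-6,g{\left(3,5 \right)} \right)}\right)\right)^{2} = \left(\left(-4 - -10\right) - \frac{39}{8}\right)^{2} = \left(\left(-4 + 10\right) + \left(-10 + \frac{41}{8}\right)\right)^{2} = \left(6 - \frac{39}{8}\right)^{2} = \left(\frac{9}{8}\right)^{2} = \frac{81}{64}$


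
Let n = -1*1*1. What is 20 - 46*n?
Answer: 66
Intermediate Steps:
n = -1 (n = -1*1 = -1)
20 - 46*n = 20 - 46*(-1) = 20 + 46 = 66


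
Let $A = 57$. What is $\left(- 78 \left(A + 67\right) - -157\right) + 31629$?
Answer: $22114$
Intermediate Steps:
$\left(- 78 \left(A + 67\right) - -157\right) + 31629 = \left(- 78 \left(57 + 67\right) - -157\right) + 31629 = \left(\left(-78\right) 124 + \left(-2335 + 2492\right)\right) + 31629 = \left(-9672 + 157\right) + 31629 = -9515 + 31629 = 22114$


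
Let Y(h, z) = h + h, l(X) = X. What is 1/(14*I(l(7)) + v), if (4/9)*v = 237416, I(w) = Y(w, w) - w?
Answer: 1/534284 ≈ 1.8717e-6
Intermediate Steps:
Y(h, z) = 2*h
I(w) = w (I(w) = 2*w - w = w)
v = 534186 (v = (9/4)*237416 = 534186)
1/(14*I(l(7)) + v) = 1/(14*7 + 534186) = 1/(98 + 534186) = 1/534284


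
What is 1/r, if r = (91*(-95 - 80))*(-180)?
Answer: 1/2866500 ≈ 3.4886e-7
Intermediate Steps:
r = 2866500 (r = (91*(-175))*(-180) = -15925*(-180) = 2866500)
1/r = 1/2866500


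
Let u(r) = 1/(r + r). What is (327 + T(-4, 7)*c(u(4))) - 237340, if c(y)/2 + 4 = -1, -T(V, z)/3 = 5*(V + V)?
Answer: -238213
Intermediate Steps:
u(r) = 1/(2*r)
T(V, z) = -30*V (T(V, z) = -15*(V + V) = -15*2*V = -30*V)
c(y) = -10 (c(y) = -8 + 2*(-1) = -8 - 2 = -10)
(327 + T(-4, 7)*c(u(4))) - 237340 = (327 - 30*(-4)*(-10)) - 237340 = (327 + 120*(-10)) - 237340 = (327 - 1200) - 237340 = -873 - 237340 = -238213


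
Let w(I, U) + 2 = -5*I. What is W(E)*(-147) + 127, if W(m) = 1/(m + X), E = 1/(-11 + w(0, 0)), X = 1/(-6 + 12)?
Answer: -1511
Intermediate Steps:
w(I, U) = -2 - 5*I
X = ⅙ (X = 1/6 = ⅙ ≈ 0.16667)
E = -1/13 (E = 1/(-11 + (-2 - 5*0)) = 1/(-11 + (-2 + 0)) = 1/(-11 - 2) = 1/(-13) = -1/13 ≈ -0.076923)
W(m) = 1/(⅙ + m) (W(m) = 1/(m + ⅙) = 1/(⅙ + m))
W(E)*(-147) + 127 = (6/(1 + 6*(-1/13)))*(-147) + 127 = (6/(1 - 6/13))*(-147) + 127 = (6/(7/13))*(-147) + 127 = (6*(13/7))*(-147) + 127 = (78/7)*(-147) + 127 = -1638 + 127 = -1511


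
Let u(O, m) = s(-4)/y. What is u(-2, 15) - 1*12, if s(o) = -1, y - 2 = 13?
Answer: -181/15 ≈ -12.067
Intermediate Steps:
y = 15 (y = 2 + 13 = 15)
u(O, m) = -1/15
u(-2, 15) - 1*12 = -1/15 - 1*12 = -1/15 - 12 = -181/15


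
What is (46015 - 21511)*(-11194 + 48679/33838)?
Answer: -4640247657036/16919 ≈ -2.7426e+8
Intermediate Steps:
(46015 - 21511)*(-11194 + 48679/33838) = 24504*(-11194 + 48679*(1/33838)) = 24504*(-11194 + 48679/33838) = 24504*(-378733893/33838) = -4640247657036/16919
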